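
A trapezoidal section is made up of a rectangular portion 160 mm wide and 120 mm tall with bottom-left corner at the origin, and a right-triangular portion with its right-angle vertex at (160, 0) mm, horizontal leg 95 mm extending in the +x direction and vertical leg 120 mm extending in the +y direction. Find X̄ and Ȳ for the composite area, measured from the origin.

rectangular portion: A = 160 × 120 = 19200.00, centroid at (80.00, 60.00).
triangular portion: A = ½·95·120 = 5700.00, centroid at (191.67, 40.00).
ΣA = 24900.00 mm², ΣAX̄ = 2628500.00 mm³, ΣAȲ = 1380000.00 mm³.
X̄ = 2628500.00/24900.00 = 105.56 mm; Ȳ = 1380000.00/24900.00 = 55.42 mm.

X̄ = 105.56 mm, Ȳ = 55.42 mm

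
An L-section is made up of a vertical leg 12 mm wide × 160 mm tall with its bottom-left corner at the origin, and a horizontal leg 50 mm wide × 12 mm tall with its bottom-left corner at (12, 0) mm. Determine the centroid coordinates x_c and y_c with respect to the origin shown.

vertical leg: A = 12 × 160 = 1920.00, centroid at (6.00, 80.00).
horizontal leg: A = 50 × 12 = 600.00, centroid at (37.00, 6.00).
ΣA = 2520.00 mm²
ΣAx_c = (1920.00)(6.00) + (600.00)(37.00) = 33720.00 mm³
ΣAy_c = (1920.00)(80.00) + (600.00)(6.00) = 157200.00 mm³
x_c = 33720.00 / 2520.00 = 13.38 mm
y_c = 157200.00 / 2520.00 = 62.38 mm

x_c = 13.38 mm, y_c = 62.38 mm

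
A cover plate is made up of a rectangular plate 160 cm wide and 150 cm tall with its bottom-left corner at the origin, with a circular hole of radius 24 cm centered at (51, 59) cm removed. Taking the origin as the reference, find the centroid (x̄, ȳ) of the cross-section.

x̄ = 82.36 cm, ȳ = 76.30 cm

plate: A = 160 × 150 = 24000.00, centroid at (80.00, 75.00).
hole: A = −π·24² = -1809.56, centroid at (51.00, 59.00).
ΣA = 22190.44 cm²
ΣAx̄ = (24000.00)(80.00) + (-1809.56)(51.00) = 1827712.57 cm³
ΣAȳ = (24000.00)(75.00) + (-1809.56)(59.00) = 1693236.12 cm³
x̄ = 1827712.57 / 22190.44 = 82.36 cm
ȳ = 1693236.12 / 22190.44 = 76.30 cm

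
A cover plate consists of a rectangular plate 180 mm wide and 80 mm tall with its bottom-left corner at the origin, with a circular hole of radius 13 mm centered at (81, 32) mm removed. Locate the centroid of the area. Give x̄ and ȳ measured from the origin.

x̄ = 90.34 mm, ȳ = 40.31 mm

Part | A | x̄ᵢ | ȳᵢ | A·x̄ᵢ | A·ȳᵢ
plate | 14400.00 | 90.00 | 40.00 | 1296000.00 | 576000.00
hole | -530.93 | 81.00 | 32.00 | -43005.26 | -16989.73
Σ | 13869.07 |  |  | 1252994.74 | 559010.27
x̄ = 1252994.74 / 13869.07 = 90.34 mm
ȳ = 559010.27 / 13869.07 = 40.31 mm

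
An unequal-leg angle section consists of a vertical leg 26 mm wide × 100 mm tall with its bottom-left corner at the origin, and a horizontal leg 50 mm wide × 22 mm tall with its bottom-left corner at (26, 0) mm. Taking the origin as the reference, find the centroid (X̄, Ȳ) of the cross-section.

X̄ = 24.30 mm, Ȳ = 38.41 mm

vertical leg: A = 26 × 100 = 2600.00, centroid at (13.00, 50.00).
horizontal leg: A = 50 × 22 = 1100.00, centroid at (51.00, 11.00).
ΣA = 3700.00 mm²
ΣAX̄ = (2600.00)(13.00) + (1100.00)(51.00) = 89900.00 mm³
ΣAȲ = (2600.00)(50.00) + (1100.00)(11.00) = 142100.00 mm³
X̄ = 89900.00 / 3700.00 = 24.30 mm
Ȳ = 142100.00 / 3700.00 = 38.41 mm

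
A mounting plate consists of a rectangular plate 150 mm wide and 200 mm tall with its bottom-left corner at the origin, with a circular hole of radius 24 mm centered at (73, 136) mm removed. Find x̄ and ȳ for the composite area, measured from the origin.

plate: A = 150 × 200 = 30000.00, centroid at (75.00, 100.00).
hole: A = −π·24² = -1809.56, centroid at (73.00, 136.00).
ΣA = 28190.44 mm²
ΣAx̄ = (30000.00)(75.00) + (-1809.56)(73.00) = 2117902.31 mm³
ΣAȳ = (30000.00)(100.00) + (-1809.56)(136.00) = 2753900.20 mm³
x̄ = 2117902.31 / 28190.44 = 75.13 mm
ȳ = 2753900.20 / 28190.44 = 97.69 mm

x̄ = 75.13 mm, ȳ = 97.69 mm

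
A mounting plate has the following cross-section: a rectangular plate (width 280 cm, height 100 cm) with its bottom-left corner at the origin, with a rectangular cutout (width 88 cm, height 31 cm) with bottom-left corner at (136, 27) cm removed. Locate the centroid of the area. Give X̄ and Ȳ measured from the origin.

X̄ = 135.68 cm, Ȳ = 50.81 cm

plate: A = 280 × 100 = 28000.00, centroid at (140.00, 50.00).
hole: A = −(88 × 31) = -2728.00, centroid at (180.00, 42.50).
ΣA = 25272.00 cm², ΣAX̄ = 3428960.00 cm³, ΣAȲ = 1284060.00 cm³.
X̄ = 3428960.00/25272.00 = 135.68 cm; Ȳ = 1284060.00/25272.00 = 50.81 cm.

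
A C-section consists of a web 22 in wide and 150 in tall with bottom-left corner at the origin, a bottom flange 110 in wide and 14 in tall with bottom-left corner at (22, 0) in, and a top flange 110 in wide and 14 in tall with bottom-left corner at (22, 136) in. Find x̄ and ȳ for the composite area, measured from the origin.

x̄ = 42.86 in, ȳ = 75.00 in

Part | A | x̄ᵢ | ȳᵢ | A·x̄ᵢ | A·ȳᵢ
web | 3300.00 | 11.00 | 75.00 | 36300.00 | 247500.00
bottom flange | 1540.00 | 77.00 | 7.00 | 118580.00 | 10780.00
top flange | 1540.00 | 77.00 | 143.00 | 118580.00 | 220220.00
Σ | 6380.00 |  |  | 273460.00 | 478500.00
x̄ = 273460.00 / 6380.00 = 42.86 in
ȳ = 478500.00 / 6380.00 = 75.00 in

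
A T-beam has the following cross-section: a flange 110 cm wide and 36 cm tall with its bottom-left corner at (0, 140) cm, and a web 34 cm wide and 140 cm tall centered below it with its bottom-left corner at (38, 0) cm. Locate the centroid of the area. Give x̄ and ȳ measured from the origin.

web: A = 34 × 140 = 4760.00, centroid at (55.00, 70.00).
flange: A = 110 × 36 = 3960.00, centroid at (55.00, 158.00).
ΣA = 8720.00 cm², ΣAx̄ = 479600.00 cm³, ΣAȳ = 958880.00 cm³.
x̄ = 479600.00/8720.00 = 55.00 cm; ȳ = 958880.00/8720.00 = 109.96 cm.

x̄ = 55.00 cm, ȳ = 109.96 cm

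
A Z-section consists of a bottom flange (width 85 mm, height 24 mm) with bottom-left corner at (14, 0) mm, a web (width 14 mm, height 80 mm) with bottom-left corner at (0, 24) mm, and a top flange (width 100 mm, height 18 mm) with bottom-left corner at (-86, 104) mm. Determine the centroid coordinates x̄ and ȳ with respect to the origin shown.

x̄ = 11.75 mm, ȳ = 60.40 mm

Part | A | x̄ᵢ | ȳᵢ | A·x̄ᵢ | A·ȳᵢ
bottom flange | 2040.00 | 56.50 | 12.00 | 115260.00 | 24480.00
web | 1120.00 | 7.00 | 64.00 | 7840.00 | 71680.00
top flange | 1800.00 | -36.00 | 113.00 | -64800.00 | 203400.00
Σ | 4960.00 |  |  | 58300.00 | 299560.00
x̄ = 58300.00 / 4960.00 = 11.75 mm
ȳ = 299560.00 / 4960.00 = 60.40 mm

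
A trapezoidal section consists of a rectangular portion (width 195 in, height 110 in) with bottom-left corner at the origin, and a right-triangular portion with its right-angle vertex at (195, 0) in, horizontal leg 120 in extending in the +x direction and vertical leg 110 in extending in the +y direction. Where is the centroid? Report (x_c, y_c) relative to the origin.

rectangular portion: A = 195 × 110 = 21450.00, centroid at (97.50, 55.00).
triangular portion: A = ½·120·110 = 6600.00, centroid at (235.00, 36.67).
ΣA = 28050.00 in², ΣAx_c = 3642375.00 in³, ΣAy_c = 1421750.00 in³.
x_c = 3642375.00/28050.00 = 129.85 in; y_c = 1421750.00/28050.00 = 50.69 in.

x_c = 129.85 in, y_c = 50.69 in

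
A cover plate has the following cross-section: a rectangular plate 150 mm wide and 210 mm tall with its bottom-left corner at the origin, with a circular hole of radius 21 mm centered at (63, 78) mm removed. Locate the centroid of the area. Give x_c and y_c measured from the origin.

plate: A = 150 × 210 = 31500.00, centroid at (75.00, 105.00).
hole: A = −π·21² = -1385.44, centroid at (63.00, 78.00).
ΣA = 30114.56 mm²
ΣAx_c = (31500.00)(75.00) + (-1385.44)(63.00) = 2275217.13 mm³
ΣAy_c = (31500.00)(105.00) + (-1385.44)(78.00) = 3199435.50 mm³
x_c = 2275217.13 / 30114.56 = 75.55 mm
y_c = 3199435.50 / 30114.56 = 106.24 mm

x_c = 75.55 mm, y_c = 106.24 mm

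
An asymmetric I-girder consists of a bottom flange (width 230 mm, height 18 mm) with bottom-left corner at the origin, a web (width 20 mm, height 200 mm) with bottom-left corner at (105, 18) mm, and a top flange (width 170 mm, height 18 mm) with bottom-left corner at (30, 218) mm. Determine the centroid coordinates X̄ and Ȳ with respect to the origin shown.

bottom flange: A = 230 × 18 = 4140.00, centroid at (115.00, 9.00).
web: A = 20 × 200 = 4000.00, centroid at (115.00, 118.00).
top flange: A = 170 × 18 = 3060.00, centroid at (115.00, 227.00).
ΣA = 11200.00 mm², ΣAX̄ = 1288000.00 mm³, ΣAȲ = 1203880.00 mm³.
X̄ = 1288000.00/11200.00 = 115.00 mm; Ȳ = 1203880.00/11200.00 = 107.49 mm.

X̄ = 115.00 mm, Ȳ = 107.49 mm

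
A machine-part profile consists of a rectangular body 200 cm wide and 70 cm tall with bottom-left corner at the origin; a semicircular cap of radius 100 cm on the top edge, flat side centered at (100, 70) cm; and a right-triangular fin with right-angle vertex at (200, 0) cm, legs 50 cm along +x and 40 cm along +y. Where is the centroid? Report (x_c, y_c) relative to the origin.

rectangular body: A = 200 × 70 = 14000.00, centroid at (100.00, 35.00).
semicircular top: A = ½π·100² = 15707.96, centroid at (100.00, 112.44).
triangular fin: A = ½·50·40 = 1000.00, centroid at (216.67, 13.33).
ΣA = 30707.96 cm², ΣAx_c = 3187462.99 cm³, ΣAy_c = 2269557.43 cm³.
x_c = 3187462.99/30707.96 = 103.80 cm; y_c = 2269557.43/30707.96 = 73.91 cm.

x_c = 103.80 cm, y_c = 73.91 cm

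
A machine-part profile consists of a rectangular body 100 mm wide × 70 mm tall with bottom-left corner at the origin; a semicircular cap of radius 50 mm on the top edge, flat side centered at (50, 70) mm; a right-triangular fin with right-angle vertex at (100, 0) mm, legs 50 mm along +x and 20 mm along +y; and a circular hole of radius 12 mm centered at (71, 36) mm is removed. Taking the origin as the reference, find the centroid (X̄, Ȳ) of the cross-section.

X̄ = 52.17 mm, Ȳ = 53.79 mm

rectangular body: A = 100 × 70 = 7000.00, centroid at (50.00, 35.00).
semicircular top: A = ½π·50² = 3926.99, centroid at (50.00, 91.22).
triangular fin: A = ½·50·20 = 500.00, centroid at (116.67, 6.67).
hole: A = −π·12² = -452.39, centroid at (71.00, 36.00).
ΣA = 10974.60 mm²
ΣAX̄ = (7000.00)(50.00) + (3926.99)(50.00) + (500.00)(116.67) + (-452.39)(71.00) = 572563.23 mm³
ΣAȲ = (7000.00)(35.00) + (3926.99)(91.22) + (500.00)(6.67) + (-452.39)(36.00) = 590270.01 mm³
X̄ = 572563.23 / 10974.60 = 52.17 mm
Ȳ = 590270.01 / 10974.60 = 53.79 mm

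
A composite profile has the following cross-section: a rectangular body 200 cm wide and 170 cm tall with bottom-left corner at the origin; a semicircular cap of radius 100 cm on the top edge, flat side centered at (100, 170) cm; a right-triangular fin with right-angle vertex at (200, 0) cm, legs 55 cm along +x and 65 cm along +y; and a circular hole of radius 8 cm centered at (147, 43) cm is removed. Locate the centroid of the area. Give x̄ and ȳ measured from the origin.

Part | A | x̄ᵢ | ȳᵢ | A·x̄ᵢ | A·ȳᵢ
rectangular body | 34000.00 | 100.00 | 85.00 | 3400000.00 | 2890000.00
semicircular top | 15707.96 | 100.00 | 212.44 | 1570796.33 | 3337020.42
triangular fin | 1787.50 | 218.33 | 21.67 | 390270.83 | 38729.17
hole | -201.06 | 147.00 | 43.00 | -29556.10 | -8645.66
Σ | 51294.40 |  |  | 5331511.06 | 6257103.93
x̄ = 5331511.06 / 51294.40 = 103.94 cm
ȳ = 6257103.93 / 51294.40 = 121.98 cm

x̄ = 103.94 cm, ȳ = 121.98 cm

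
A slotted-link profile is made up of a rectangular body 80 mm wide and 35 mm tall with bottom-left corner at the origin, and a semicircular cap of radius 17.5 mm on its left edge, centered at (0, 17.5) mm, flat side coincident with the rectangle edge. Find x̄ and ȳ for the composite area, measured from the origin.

x̄ = 33.05 mm, ȳ = 17.50 mm

Part | A | x̄ᵢ | ȳᵢ | A·x̄ᵢ | A·ȳᵢ
rectangular body | 2800.00 | 40.00 | 17.50 | 112000.00 | 49000.00
semicircular end | 481.06 | -7.43 | 17.50 | -3572.92 | 8418.49
Σ | 3281.06 |  |  | 108427.08 | 57418.49
x̄ = 108427.08 / 3281.06 = 33.05 mm
ȳ = 57418.49 / 3281.06 = 17.50 mm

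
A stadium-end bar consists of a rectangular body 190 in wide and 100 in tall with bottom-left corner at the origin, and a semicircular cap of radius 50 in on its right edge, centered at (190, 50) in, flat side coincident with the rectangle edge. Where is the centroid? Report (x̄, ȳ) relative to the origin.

x̄ = 114.91 in, ȳ = 50.00 in

Part | A | x̄ᵢ | ȳᵢ | A·x̄ᵢ | A·ȳᵢ
rectangular body | 19000.00 | 95.00 | 50.00 | 1805000.00 | 950000.00
semicircular end | 3926.99 | 211.22 | 50.00 | 829461.59 | 196349.54
Σ | 22926.99 |  |  | 2634461.59 | 1146349.54
x̄ = 2634461.59 / 22926.99 = 114.91 in
ȳ = 1146349.54 / 22926.99 = 50.00 in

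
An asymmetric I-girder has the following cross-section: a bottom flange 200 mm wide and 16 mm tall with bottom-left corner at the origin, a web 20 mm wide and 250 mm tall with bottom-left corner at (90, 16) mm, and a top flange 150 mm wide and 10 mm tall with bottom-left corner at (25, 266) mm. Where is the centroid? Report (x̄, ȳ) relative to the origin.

x̄ = 100.00 mm, ȳ = 117.23 mm

Part | A | x̄ᵢ | ȳᵢ | A·x̄ᵢ | A·ȳᵢ
bottom flange | 3200.00 | 100.00 | 8.00 | 320000.00 | 25600.00
web | 5000.00 | 100.00 | 141.00 | 500000.00 | 705000.00
top flange | 1500.00 | 100.00 | 271.00 | 150000.00 | 406500.00
Σ | 9700.00 |  |  | 970000.00 | 1137100.00
x̄ = 970000.00 / 9700.00 = 100.00 mm
ȳ = 1137100.00 / 9700.00 = 117.23 mm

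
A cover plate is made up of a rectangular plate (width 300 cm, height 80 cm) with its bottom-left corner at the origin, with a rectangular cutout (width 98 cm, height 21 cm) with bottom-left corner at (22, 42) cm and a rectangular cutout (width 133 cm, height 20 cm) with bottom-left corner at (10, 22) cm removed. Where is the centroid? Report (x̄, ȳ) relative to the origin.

x̄ = 168.57 cm, ȳ = 39.77 cm

plate: A = 300 × 80 = 24000.00, centroid at (150.00, 40.00).
hole 1: A = −(98 × 21) = -2058.00, centroid at (71.00, 52.50).
hole 2: A = −(133 × 20) = -2660.00, centroid at (76.50, 32.00).
ΣA = 19282.00 cm²
ΣAx̄ = (24000.00)(150.00) + (-2058.00)(71.00) + (-2660.00)(76.50) = 3250392.00 cm³
ΣAȳ = (24000.00)(40.00) + (-2058.00)(52.50) + (-2660.00)(32.00) = 766835.00 cm³
x̄ = 3250392.00 / 19282.00 = 168.57 cm
ȳ = 766835.00 / 19282.00 = 39.77 cm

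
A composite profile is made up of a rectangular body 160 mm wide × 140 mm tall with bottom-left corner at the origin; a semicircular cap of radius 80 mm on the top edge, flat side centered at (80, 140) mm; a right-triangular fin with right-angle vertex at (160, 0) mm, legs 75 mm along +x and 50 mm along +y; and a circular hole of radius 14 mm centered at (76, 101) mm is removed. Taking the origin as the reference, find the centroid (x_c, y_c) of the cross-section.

rectangular body: A = 160 × 140 = 22400.00, centroid at (80.00, 70.00).
semicircular top: A = ½π·80² = 10053.10, centroid at (80.00, 173.95).
triangular fin: A = ½·75·50 = 1875.00, centroid at (185.00, 16.67).
hole: A = −π·14² = -615.75, centroid at (76.00, 101.00).
ΣA = 33712.34 mm²
ΣAx_c = (22400.00)(80.00) + (10053.10)(80.00) + (1875.00)(185.00) + (-615.75)(76.00) = 2896325.56 mm³
ΣAy_c = (22400.00)(70.00) + (10053.10)(173.95) + (1875.00)(16.67) + (-615.75)(101.00) = 3285825.87 mm³
x_c = 2896325.56 / 33712.34 = 85.91 mm
y_c = 3285825.87 / 33712.34 = 97.47 mm

x_c = 85.91 mm, y_c = 97.47 mm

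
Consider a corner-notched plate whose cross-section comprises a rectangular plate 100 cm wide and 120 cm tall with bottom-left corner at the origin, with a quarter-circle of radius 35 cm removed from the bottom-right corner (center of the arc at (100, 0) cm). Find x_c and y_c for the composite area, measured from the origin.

Part | A | x̄ᵢ | ȳᵢ | A·x̄ᵢ | A·ȳᵢ
plate | 12000.00 | 50.00 | 60.00 | 600000.00 | 720000.00
removed quarter-circle | -962.11 | 85.15 | 14.85 | -81919.61 | -14291.67
Σ | 11037.89 |  |  | 518080.39 | 705708.33
x_c = 518080.39 / 11037.89 = 46.94 cm
y_c = 705708.33 / 11037.89 = 63.94 cm

x_c = 46.94 cm, y_c = 63.94 cm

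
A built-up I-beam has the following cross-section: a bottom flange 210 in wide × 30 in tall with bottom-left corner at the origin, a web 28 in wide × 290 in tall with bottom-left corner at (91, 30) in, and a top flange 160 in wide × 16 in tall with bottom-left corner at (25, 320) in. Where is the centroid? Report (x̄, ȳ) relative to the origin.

bottom flange: A = 210 × 30 = 6300.00, centroid at (105.00, 15.00).
web: A = 28 × 290 = 8120.00, centroid at (105.00, 175.00).
top flange: A = 160 × 16 = 2560.00, centroid at (105.00, 328.00).
ΣA = 16980.00 in², ΣAx̄ = 1782900.00 in³, ΣAȳ = 2355180.00 in³.
x̄ = 1782900.00/16980.00 = 105.00 in; ȳ = 2355180.00/16980.00 = 138.70 in.

x̄ = 105.00 in, ȳ = 138.70 in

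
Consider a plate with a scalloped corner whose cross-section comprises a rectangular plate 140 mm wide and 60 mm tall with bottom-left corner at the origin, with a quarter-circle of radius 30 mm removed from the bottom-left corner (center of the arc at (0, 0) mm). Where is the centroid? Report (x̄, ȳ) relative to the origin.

x̄ = 75.26 mm, ȳ = 31.59 mm

plate: A = 140 × 60 = 8400.00, centroid at (70.00, 30.00).
removed quarter-circle: A = −¼π·30² = -706.86, centroid at (12.73, 12.73).
ΣA = 7693.14 mm²
ΣAx̄ = (8400.00)(70.00) + (-706.86)(12.73) = 579000.00 mm³
ΣAȳ = (8400.00)(30.00) + (-706.86)(12.73) = 243000.00 mm³
x̄ = 579000.00 / 7693.14 = 75.26 mm
ȳ = 243000.00 / 7693.14 = 31.59 mm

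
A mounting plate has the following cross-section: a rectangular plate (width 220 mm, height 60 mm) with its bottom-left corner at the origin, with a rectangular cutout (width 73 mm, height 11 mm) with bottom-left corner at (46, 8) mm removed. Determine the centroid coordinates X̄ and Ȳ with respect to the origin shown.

Part | A | x̄ᵢ | ȳᵢ | A·x̄ᵢ | A·ȳᵢ
plate | 13200.00 | 110.00 | 30.00 | 1452000.00 | 396000.00
hole | -803.00 | 82.50 | 13.50 | -66247.50 | -10840.50
Σ | 12397.00 |  |  | 1385752.50 | 385159.50
X̄ = 1385752.50 / 12397.00 = 111.78 mm
Ȳ = 385159.50 / 12397.00 = 31.07 mm

X̄ = 111.78 mm, Ȳ = 31.07 mm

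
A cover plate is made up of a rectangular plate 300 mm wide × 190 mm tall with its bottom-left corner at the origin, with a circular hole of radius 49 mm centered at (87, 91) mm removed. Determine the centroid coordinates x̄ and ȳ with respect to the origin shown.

x̄ = 159.61 mm, ȳ = 95.61 mm

plate: A = 300 × 190 = 57000.00, centroid at (150.00, 95.00).
hole: A = −π·49² = -7542.96, centroid at (87.00, 91.00).
ΣA = 49457.04 mm²
ΣAx̄ = (57000.00)(150.00) + (-7542.96)(87.00) = 7893762.14 mm³
ΣAȳ = (57000.00)(95.00) + (-7542.96)(91.00) = 4728590.28 mm³
x̄ = 7893762.14 / 49457.04 = 159.61 mm
ȳ = 4728590.28 / 49457.04 = 95.61 mm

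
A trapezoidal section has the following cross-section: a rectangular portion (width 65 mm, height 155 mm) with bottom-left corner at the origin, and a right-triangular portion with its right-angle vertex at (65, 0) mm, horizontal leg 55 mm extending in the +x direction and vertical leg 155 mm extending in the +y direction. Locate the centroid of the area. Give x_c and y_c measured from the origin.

x_c = 47.61 mm, y_c = 69.82 mm

Part | A | x̄ᵢ | ȳᵢ | A·x̄ᵢ | A·ȳᵢ
rectangular portion | 10075.00 | 32.50 | 77.50 | 327437.50 | 780812.50
triangular portion | 4262.50 | 83.33 | 51.67 | 355208.33 | 220229.17
Σ | 14337.50 |  |  | 682645.83 | 1001041.67
x_c = 682645.83 / 14337.50 = 47.61 mm
y_c = 1001041.67 / 14337.50 = 69.82 mm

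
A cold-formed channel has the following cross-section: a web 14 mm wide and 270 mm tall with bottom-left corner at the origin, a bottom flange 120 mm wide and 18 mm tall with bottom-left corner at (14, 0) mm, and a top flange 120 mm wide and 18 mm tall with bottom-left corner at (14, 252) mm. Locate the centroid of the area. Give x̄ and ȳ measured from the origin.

x̄ = 42.73 mm, ȳ = 135.00 mm

Part | A | x̄ᵢ | ȳᵢ | A·x̄ᵢ | A·ȳᵢ
web | 3780.00 | 7.00 | 135.00 | 26460.00 | 510300.00
bottom flange | 2160.00 | 74.00 | 9.00 | 159840.00 | 19440.00
top flange | 2160.00 | 74.00 | 261.00 | 159840.00 | 563760.00
Σ | 8100.00 |  |  | 346140.00 | 1093500.00
x̄ = 346140.00 / 8100.00 = 42.73 mm
ȳ = 1093500.00 / 8100.00 = 135.00 mm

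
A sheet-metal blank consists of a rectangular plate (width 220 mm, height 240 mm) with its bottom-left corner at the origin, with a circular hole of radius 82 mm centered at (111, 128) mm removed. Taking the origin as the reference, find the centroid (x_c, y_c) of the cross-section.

Part | A | x̄ᵢ | ȳᵢ | A·x̄ᵢ | A·ȳᵢ
plate | 52800.00 | 110.00 | 120.00 | 5808000.00 | 6336000.00
hole | -21124.07 | 111.00 | 128.00 | -2344771.66 | -2703880.83
Σ | 31675.93 |  |  | 3463228.34 | 3632119.17
x_c = 3463228.34 / 31675.93 = 109.33 mm
y_c = 3632119.17 / 31675.93 = 114.66 mm

x_c = 109.33 mm, y_c = 114.66 mm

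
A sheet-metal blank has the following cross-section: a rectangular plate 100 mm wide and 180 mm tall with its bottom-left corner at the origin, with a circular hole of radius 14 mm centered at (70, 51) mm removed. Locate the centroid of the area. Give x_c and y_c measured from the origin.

plate: A = 100 × 180 = 18000.00, centroid at (50.00, 90.00).
hole: A = −π·14² = -615.75, centroid at (70.00, 51.00).
ΣA = 17384.25 mm², ΣAx_c = 856897.35 mm³, ΣAy_c = 1588596.64 mm³.
x_c = 856897.35/17384.25 = 49.29 mm; y_c = 1588596.64/17384.25 = 91.38 mm.

x_c = 49.29 mm, y_c = 91.38 mm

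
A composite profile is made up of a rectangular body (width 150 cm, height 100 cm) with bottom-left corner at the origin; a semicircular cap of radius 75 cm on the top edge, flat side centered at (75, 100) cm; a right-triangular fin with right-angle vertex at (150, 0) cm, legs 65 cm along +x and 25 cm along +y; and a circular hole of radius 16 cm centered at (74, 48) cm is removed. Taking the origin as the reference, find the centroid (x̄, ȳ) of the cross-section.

x̄ = 78.33 cm, ȳ = 78.97 cm

rectangular body: A = 150 × 100 = 15000.00, centroid at (75.00, 50.00).
semicircular top: A = ½π·75² = 8835.73, centroid at (75.00, 131.83).
triangular fin: A = ½·65·25 = 812.50, centroid at (171.67, 8.33).
hole: A = −π·16² = -804.25, centroid at (74.00, 48.00).
ΣA = 23843.98 cm², ΣAx̄ = 1867644.54 cm³, ΣAȳ = 1882989.88 cm³.
x̄ = 1867644.54/23843.98 = 78.33 cm; ȳ = 1882989.88/23843.98 = 78.97 cm.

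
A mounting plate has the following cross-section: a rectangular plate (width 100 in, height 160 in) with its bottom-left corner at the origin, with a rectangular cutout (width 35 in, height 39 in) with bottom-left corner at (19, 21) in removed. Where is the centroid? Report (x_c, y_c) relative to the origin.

x_c = 51.26 in, y_c = 83.68 in

plate: A = 100 × 160 = 16000.00, centroid at (50.00, 80.00).
hole: A = −(35 × 39) = -1365.00, centroid at (36.50, 40.50).
ΣA = 14635.00 in², ΣAx_c = 750177.50 in³, ΣAy_c = 1224717.50 in³.
x_c = 750177.50/14635.00 = 51.26 in; y_c = 1224717.50/14635.00 = 83.68 in.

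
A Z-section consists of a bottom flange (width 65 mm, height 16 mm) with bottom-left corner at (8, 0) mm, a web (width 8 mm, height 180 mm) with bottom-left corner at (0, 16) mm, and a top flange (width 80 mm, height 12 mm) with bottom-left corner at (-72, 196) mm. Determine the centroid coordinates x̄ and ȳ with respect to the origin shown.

Part | A | x̄ᵢ | ȳᵢ | A·x̄ᵢ | A·ȳᵢ
bottom flange | 1040.00 | 40.50 | 8.00 | 42120.00 | 8320.00
web | 1440.00 | 4.00 | 106.00 | 5760.00 | 152640.00
top flange | 960.00 | -32.00 | 202.00 | -30720.00 | 193920.00
Σ | 3440.00 |  |  | 17160.00 | 354880.00
x̄ = 17160.00 / 3440.00 = 4.99 mm
ȳ = 354880.00 / 3440.00 = 103.16 mm

x̄ = 4.99 mm, ȳ = 103.16 mm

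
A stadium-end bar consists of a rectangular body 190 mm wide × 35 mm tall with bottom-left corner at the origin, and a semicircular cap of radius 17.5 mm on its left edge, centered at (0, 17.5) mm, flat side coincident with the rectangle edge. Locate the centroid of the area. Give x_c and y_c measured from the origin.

x_c = 88.09 mm, y_c = 17.50 mm

rectangular body: A = 190 × 35 = 6650.00, centroid at (95.00, 17.50).
semicircular end: A = ½π·17.5² = 481.06, centroid at (-7.43, 17.50).
ΣA = 7131.06 mm², ΣAx_c = 628177.08 mm³, ΣAy_c = 124793.49 mm³.
x_c = 628177.08/7131.06 = 88.09 mm; y_c = 124793.49/7131.06 = 17.50 mm.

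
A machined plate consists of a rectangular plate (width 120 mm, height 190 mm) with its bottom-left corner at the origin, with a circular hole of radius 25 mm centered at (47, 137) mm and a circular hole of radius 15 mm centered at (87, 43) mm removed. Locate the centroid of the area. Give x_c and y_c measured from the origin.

plate: A = 120 × 190 = 22800.00, centroid at (60.00, 95.00).
hole 1: A = −π·25² = -1963.50, centroid at (47.00, 137.00).
hole 2: A = −π·15² = -706.86, centroid at (87.00, 43.00).
ΣA = 20129.65 mm², ΣAx_c = 1214219.04 mm³, ΣAy_c = 1866606.22 mm³.
x_c = 1214219.04/20129.65 = 60.32 mm; y_c = 1866606.22/20129.65 = 92.73 mm.

x_c = 60.32 mm, y_c = 92.73 mm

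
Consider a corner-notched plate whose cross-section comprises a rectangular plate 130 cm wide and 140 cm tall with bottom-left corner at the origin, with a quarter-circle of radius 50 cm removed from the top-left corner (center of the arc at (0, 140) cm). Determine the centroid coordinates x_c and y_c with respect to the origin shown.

x_c = 70.29 cm, y_c = 64.10 cm

Part | A | x̄ᵢ | ȳᵢ | A·x̄ᵢ | A·ȳᵢ
plate | 18200.00 | 65.00 | 70.00 | 1183000.00 | 1274000.00
removed quarter-circle | -1963.50 | 21.22 | 118.78 | -41666.67 | -233222.69
Σ | 16236.50 |  |  | 1141333.33 | 1040777.31
x_c = 1141333.33 / 16236.50 = 70.29 cm
y_c = 1040777.31 / 16236.50 = 64.10 cm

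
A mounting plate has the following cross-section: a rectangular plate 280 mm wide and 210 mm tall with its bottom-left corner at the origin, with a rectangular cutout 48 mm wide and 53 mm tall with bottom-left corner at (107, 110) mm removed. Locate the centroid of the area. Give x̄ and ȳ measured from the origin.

plate: A = 280 × 210 = 58800.00, centroid at (140.00, 105.00).
hole: A = −(48 × 53) = -2544.00, centroid at (131.00, 136.50).
ΣA = 56256.00 mm², ΣAx̄ = 7898736.00 mm³, ΣAȳ = 5826744.00 mm³.
x̄ = 7898736.00/56256.00 = 140.41 mm; ȳ = 5826744.00/56256.00 = 103.58 mm.

x̄ = 140.41 mm, ȳ = 103.58 mm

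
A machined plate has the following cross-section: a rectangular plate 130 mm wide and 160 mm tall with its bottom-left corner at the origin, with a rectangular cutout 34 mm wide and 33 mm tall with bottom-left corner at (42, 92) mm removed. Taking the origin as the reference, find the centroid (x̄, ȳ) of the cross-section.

Part | A | x̄ᵢ | ȳᵢ | A·x̄ᵢ | A·ȳᵢ
plate | 20800.00 | 65.00 | 80.00 | 1352000.00 | 1664000.00
hole | -1122.00 | 59.00 | 108.50 | -66198.00 | -121737.00
Σ | 19678.00 |  |  | 1285802.00 | 1542263.00
x̄ = 1285802.00 / 19678.00 = 65.34 mm
ȳ = 1542263.00 / 19678.00 = 78.37 mm

x̄ = 65.34 mm, ȳ = 78.37 mm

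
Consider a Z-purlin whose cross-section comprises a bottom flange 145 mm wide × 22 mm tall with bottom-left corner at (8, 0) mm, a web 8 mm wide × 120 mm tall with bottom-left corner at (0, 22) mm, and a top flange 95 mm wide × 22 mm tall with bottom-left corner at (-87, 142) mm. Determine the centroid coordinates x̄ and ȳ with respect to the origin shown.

x̄ = 28.54 mm, ȳ = 69.48 mm

Part | A | x̄ᵢ | ȳᵢ | A·x̄ᵢ | A·ȳᵢ
bottom flange | 3190.00 | 80.50 | 11.00 | 256795.00 | 35090.00
web | 960.00 | 4.00 | 82.00 | 3840.00 | 78720.00
top flange | 2090.00 | -39.50 | 153.00 | -82555.00 | 319770.00
Σ | 6240.00 |  |  | 178080.00 | 433580.00
x̄ = 178080.00 / 6240.00 = 28.54 mm
ȳ = 433580.00 / 6240.00 = 69.48 mm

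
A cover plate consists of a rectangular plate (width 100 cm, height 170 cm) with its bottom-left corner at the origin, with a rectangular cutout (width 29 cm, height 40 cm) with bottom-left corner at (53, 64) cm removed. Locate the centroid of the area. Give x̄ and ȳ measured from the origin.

x̄ = 48.72 cm, ȳ = 85.07 cm

Part | A | x̄ᵢ | ȳᵢ | A·x̄ᵢ | A·ȳᵢ
plate | 17000.00 | 50.00 | 85.00 | 850000.00 | 1445000.00
hole | -1160.00 | 67.50 | 84.00 | -78300.00 | -97440.00
Σ | 15840.00 |  |  | 771700.00 | 1347560.00
x̄ = 771700.00 / 15840.00 = 48.72 cm
ȳ = 1347560.00 / 15840.00 = 85.07 cm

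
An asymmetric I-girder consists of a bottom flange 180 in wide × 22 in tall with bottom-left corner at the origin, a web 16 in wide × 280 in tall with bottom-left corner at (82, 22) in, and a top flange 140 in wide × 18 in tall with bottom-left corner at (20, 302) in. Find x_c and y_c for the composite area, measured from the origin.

x_c = 90.00 in, y_c = 141.70 in

bottom flange: A = 180 × 22 = 3960.00, centroid at (90.00, 11.00).
web: A = 16 × 280 = 4480.00, centroid at (90.00, 162.00).
top flange: A = 140 × 18 = 2520.00, centroid at (90.00, 311.00).
ΣA = 10960.00 in²
ΣAx_c = (3960.00)(90.00) + (4480.00)(90.00) + (2520.00)(90.00) = 986400.00 in³
ΣAy_c = (3960.00)(11.00) + (4480.00)(162.00) + (2520.00)(311.00) = 1553040.00 in³
x_c = 986400.00 / 10960.00 = 90.00 in
y_c = 1553040.00 / 10960.00 = 141.70 in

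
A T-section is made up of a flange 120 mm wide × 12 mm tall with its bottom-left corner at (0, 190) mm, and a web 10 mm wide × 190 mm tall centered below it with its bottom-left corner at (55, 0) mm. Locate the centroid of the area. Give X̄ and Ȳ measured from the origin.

X̄ = 60.00 mm, Ȳ = 138.54 mm

web: A = 10 × 190 = 1900.00, centroid at (60.00, 95.00).
flange: A = 120 × 12 = 1440.00, centroid at (60.00, 196.00).
ΣA = 3340.00 mm², ΣAX̄ = 200400.00 mm³, ΣAȲ = 462740.00 mm³.
X̄ = 200400.00/3340.00 = 60.00 mm; Ȳ = 462740.00/3340.00 = 138.54 mm.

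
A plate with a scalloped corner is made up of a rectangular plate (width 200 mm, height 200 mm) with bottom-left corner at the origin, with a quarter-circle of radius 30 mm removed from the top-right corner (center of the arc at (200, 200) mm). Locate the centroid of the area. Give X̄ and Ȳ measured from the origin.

X̄ = 98.43 mm, Ȳ = 98.43 mm

Part | A | x̄ᵢ | ȳᵢ | A·x̄ᵢ | A·ȳᵢ
plate | 40000.00 | 100.00 | 100.00 | 4000000.00 | 4000000.00
removed quarter-circle | -706.86 | 187.27 | 187.27 | -132371.67 | -132371.67
Σ | 39293.14 |  |  | 3867628.33 | 3867628.33
X̄ = 3867628.33 / 39293.14 = 98.43 mm
Ȳ = 3867628.33 / 39293.14 = 98.43 mm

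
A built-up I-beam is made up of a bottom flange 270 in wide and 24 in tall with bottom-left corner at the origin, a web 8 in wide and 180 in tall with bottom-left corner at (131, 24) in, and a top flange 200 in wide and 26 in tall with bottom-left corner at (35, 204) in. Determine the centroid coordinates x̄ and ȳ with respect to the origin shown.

Part | A | x̄ᵢ | ȳᵢ | A·x̄ᵢ | A·ȳᵢ
bottom flange | 6480.00 | 135.00 | 12.00 | 874800.00 | 77760.00
web | 1440.00 | 135.00 | 114.00 | 194400.00 | 164160.00
top flange | 5200.00 | 135.00 | 217.00 | 702000.00 | 1128400.00
Σ | 13120.00 |  |  | 1771200.00 | 1370320.00
x̄ = 1771200.00 / 13120.00 = 135.00 in
ȳ = 1370320.00 / 13120.00 = 104.45 in

x̄ = 135.00 in, ȳ = 104.45 in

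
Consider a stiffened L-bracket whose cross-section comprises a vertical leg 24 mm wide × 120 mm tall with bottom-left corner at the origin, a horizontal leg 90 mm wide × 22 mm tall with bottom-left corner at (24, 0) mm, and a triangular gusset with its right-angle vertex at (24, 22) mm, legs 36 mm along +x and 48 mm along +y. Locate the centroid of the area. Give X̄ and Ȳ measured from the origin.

vertical leg: A = 24 × 120 = 2880.00, centroid at (12.00, 60.00).
horizontal leg: A = 90 × 22 = 1980.00, centroid at (69.00, 11.00).
gusset: A = ½·36·48 = 864.00, centroid at (36.00, 38.00).
ΣA = 5724.00 mm²
ΣAX̄ = (2880.00)(12.00) + (1980.00)(69.00) + (864.00)(36.00) = 202284.00 mm³
ΣAȲ = (2880.00)(60.00) + (1980.00)(11.00) + (864.00)(38.00) = 227412.00 mm³
X̄ = 202284.00 / 5724.00 = 35.34 mm
Ȳ = 227412.00 / 5724.00 = 39.73 mm

X̄ = 35.34 mm, Ȳ = 39.73 mm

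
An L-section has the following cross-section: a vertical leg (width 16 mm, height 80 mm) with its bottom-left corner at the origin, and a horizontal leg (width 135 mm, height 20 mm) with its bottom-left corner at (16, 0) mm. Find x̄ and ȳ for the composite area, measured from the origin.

vertical leg: A = 16 × 80 = 1280.00, centroid at (8.00, 40.00).
horizontal leg: A = 135 × 20 = 2700.00, centroid at (83.50, 10.00).
ΣA = 3980.00 mm²
ΣAx̄ = (1280.00)(8.00) + (2700.00)(83.50) = 235690.00 mm³
ΣAȳ = (1280.00)(40.00) + (2700.00)(10.00) = 78200.00 mm³
x̄ = 235690.00 / 3980.00 = 59.22 mm
ȳ = 78200.00 / 3980.00 = 19.65 mm

x̄ = 59.22 mm, ȳ = 19.65 mm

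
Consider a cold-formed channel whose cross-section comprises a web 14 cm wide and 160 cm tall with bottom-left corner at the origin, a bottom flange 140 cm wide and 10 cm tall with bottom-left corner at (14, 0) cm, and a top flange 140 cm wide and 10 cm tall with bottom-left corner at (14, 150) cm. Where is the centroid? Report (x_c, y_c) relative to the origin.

x_c = 49.78 cm, y_c = 80.00 cm

Part | A | x̄ᵢ | ȳᵢ | A·x̄ᵢ | A·ȳᵢ
web | 2240.00 | 7.00 | 80.00 | 15680.00 | 179200.00
bottom flange | 1400.00 | 84.00 | 5.00 | 117600.00 | 7000.00
top flange | 1400.00 | 84.00 | 155.00 | 117600.00 | 217000.00
Σ | 5040.00 |  |  | 250880.00 | 403200.00
x_c = 250880.00 / 5040.00 = 49.78 cm
y_c = 403200.00 / 5040.00 = 80.00 cm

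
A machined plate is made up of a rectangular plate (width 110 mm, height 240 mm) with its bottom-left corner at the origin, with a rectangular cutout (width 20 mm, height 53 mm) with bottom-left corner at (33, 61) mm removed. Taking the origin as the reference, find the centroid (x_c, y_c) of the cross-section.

x_c = 55.50 mm, y_c = 121.36 mm

Part | A | x̄ᵢ | ȳᵢ | A·x̄ᵢ | A·ȳᵢ
plate | 26400.00 | 55.00 | 120.00 | 1452000.00 | 3168000.00
hole | -1060.00 | 43.00 | 87.50 | -45580.00 | -92750.00
Σ | 25340.00 |  |  | 1406420.00 | 3075250.00
x_c = 1406420.00 / 25340.00 = 55.50 mm
y_c = 3075250.00 / 25340.00 = 121.36 mm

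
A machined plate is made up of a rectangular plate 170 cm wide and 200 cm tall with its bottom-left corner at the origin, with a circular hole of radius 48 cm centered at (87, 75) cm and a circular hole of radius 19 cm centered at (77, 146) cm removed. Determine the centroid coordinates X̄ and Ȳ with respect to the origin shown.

Part | A | x̄ᵢ | ȳᵢ | A·x̄ᵢ | A·ȳᵢ
plate | 34000.00 | 85.00 | 100.00 | 2890000.00 | 3400000.00
hole 1 | -7238.23 | 87.00 | 75.00 | -629725.96 | -542867.21
hole 2 | -1134.11 | 77.00 | 146.00 | -87326.85 | -165580.78
Σ | 25627.66 |  |  | 2172947.18 | 2691552.01
X̄ = 2172947.18 / 25627.66 = 84.79 cm
Ȳ = 2691552.01 / 25627.66 = 105.03 cm

X̄ = 84.79 cm, Ȳ = 105.03 cm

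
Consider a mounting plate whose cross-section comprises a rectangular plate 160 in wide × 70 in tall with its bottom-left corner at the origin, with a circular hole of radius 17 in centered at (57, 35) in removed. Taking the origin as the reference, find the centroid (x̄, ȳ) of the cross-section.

plate: A = 160 × 70 = 11200.00, centroid at (80.00, 35.00).
hole: A = −π·17² = -907.92, centroid at (57.00, 35.00).
ΣA = 10292.08 in²
ΣAx̄ = (11200.00)(80.00) + (-907.92)(57.00) = 844248.54 in³
ΣAȳ = (11200.00)(35.00) + (-907.92)(35.00) = 360222.79 in³
x̄ = 844248.54 / 10292.08 = 82.03 in
ȳ = 360222.79 / 10292.08 = 35.00 in

x̄ = 82.03 in, ȳ = 35.00 in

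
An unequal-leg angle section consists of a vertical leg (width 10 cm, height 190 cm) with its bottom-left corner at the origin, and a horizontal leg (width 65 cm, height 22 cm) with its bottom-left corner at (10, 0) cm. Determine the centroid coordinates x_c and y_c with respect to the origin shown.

vertical leg: A = 10 × 190 = 1900.00, centroid at (5.00, 95.00).
horizontal leg: A = 65 × 22 = 1430.00, centroid at (42.50, 11.00).
ΣA = 3330.00 cm²
ΣAx_c = (1900.00)(5.00) + (1430.00)(42.50) = 70275.00 cm³
ΣAy_c = (1900.00)(95.00) + (1430.00)(11.00) = 196230.00 cm³
x_c = 70275.00 / 3330.00 = 21.10 cm
y_c = 196230.00 / 3330.00 = 58.93 cm

x_c = 21.10 cm, y_c = 58.93 cm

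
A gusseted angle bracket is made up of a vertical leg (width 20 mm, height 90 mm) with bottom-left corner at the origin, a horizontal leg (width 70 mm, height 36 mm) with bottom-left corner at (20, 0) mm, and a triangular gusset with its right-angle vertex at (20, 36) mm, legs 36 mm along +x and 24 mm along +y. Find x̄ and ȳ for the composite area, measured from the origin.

x̄ = 35.86 mm, ȳ = 30.59 mm

vertical leg: A = 20 × 90 = 1800.00, centroid at (10.00, 45.00).
horizontal leg: A = 70 × 36 = 2520.00, centroid at (55.00, 18.00).
gusset: A = ½·36·24 = 432.00, centroid at (32.00, 44.00).
ΣA = 4752.00 mm², ΣAx̄ = 170424.00 mm³, ΣAȳ = 145368.00 mm³.
x̄ = 170424.00/4752.00 = 35.86 mm; ȳ = 145368.00/4752.00 = 30.59 mm.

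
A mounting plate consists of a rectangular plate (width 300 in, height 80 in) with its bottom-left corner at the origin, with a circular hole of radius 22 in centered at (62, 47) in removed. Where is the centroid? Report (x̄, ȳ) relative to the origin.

Part | A | x̄ᵢ | ȳᵢ | A·x̄ᵢ | A·ȳᵢ
plate | 24000.00 | 150.00 | 40.00 | 3600000.00 | 960000.00
hole | -1520.53 | 62.00 | 47.00 | -94272.91 | -71464.95
Σ | 22479.47 |  |  | 3505727.09 | 888535.05
x̄ = 3505727.09 / 22479.47 = 155.95 in
ȳ = 888535.05 / 22479.47 = 39.53 in

x̄ = 155.95 in, ȳ = 39.53 in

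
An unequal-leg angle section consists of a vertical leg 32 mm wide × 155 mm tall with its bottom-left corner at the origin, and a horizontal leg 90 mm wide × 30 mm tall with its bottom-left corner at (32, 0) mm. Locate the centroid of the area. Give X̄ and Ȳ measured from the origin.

Part | A | x̄ᵢ | ȳᵢ | A·x̄ᵢ | A·ȳᵢ
vertical leg | 4960.00 | 16.00 | 77.50 | 79360.00 | 384400.00
horizontal leg | 2700.00 | 77.00 | 15.00 | 207900.00 | 40500.00
Σ | 7660.00 |  |  | 287260.00 | 424900.00
X̄ = 287260.00 / 7660.00 = 37.50 mm
Ȳ = 424900.00 / 7660.00 = 55.47 mm

X̄ = 37.50 mm, Ȳ = 55.47 mm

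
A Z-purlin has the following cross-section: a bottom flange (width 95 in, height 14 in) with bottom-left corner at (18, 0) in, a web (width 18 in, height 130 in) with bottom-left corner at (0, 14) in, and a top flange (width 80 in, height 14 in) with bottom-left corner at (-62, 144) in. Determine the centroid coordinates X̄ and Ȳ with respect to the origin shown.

bottom flange: A = 95 × 14 = 1330.00, centroid at (65.50, 7.00).
web: A = 18 × 130 = 2340.00, centroid at (9.00, 79.00).
top flange: A = 80 × 14 = 1120.00, centroid at (-22.00, 151.00).
ΣA = 4790.00 in², ΣAX̄ = 83535.00 in³, ΣAȲ = 363290.00 in³.
X̄ = 83535.00/4790.00 = 17.44 in; Ȳ = 363290.00/4790.00 = 75.84 in.

X̄ = 17.44 in, Ȳ = 75.84 in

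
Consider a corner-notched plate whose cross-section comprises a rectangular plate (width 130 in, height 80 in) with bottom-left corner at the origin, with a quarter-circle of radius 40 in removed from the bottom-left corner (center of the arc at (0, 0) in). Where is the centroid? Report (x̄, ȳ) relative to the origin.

Part | A | x̄ᵢ | ȳᵢ | A·x̄ᵢ | A·ȳᵢ
plate | 10400.00 | 65.00 | 40.00 | 676000.00 | 416000.00
removed quarter-circle | -1256.64 | 16.98 | 16.98 | -21333.33 | -21333.33
Σ | 9143.36 |  |  | 654666.67 | 394666.67
x̄ = 654666.67 / 9143.36 = 71.60 in
ȳ = 394666.67 / 9143.36 = 43.16 in

x̄ = 71.60 in, ȳ = 43.16 in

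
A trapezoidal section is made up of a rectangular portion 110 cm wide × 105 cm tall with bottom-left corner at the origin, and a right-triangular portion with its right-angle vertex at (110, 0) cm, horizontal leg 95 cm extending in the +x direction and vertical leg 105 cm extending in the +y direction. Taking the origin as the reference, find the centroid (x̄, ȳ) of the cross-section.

x̄ = 81.14 cm, ȳ = 47.22 cm

Part | A | x̄ᵢ | ȳᵢ | A·x̄ᵢ | A·ȳᵢ
rectangular portion | 11550.00 | 55.00 | 52.50 | 635250.00 | 606375.00
triangular portion | 4987.50 | 141.67 | 35.00 | 706562.50 | 174562.50
Σ | 16537.50 |  |  | 1341812.50 | 780937.50
x̄ = 1341812.50 / 16537.50 = 81.14 cm
ȳ = 780937.50 / 16537.50 = 47.22 cm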